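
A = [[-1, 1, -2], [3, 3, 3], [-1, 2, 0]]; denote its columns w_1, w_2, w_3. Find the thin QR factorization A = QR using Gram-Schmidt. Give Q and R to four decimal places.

Q = [[-0.3015, 0.4719, -0.8285], [0.9045, 0.4163, -0.0921], [-0.3015, 0.7772, 0.5523]], R = [[3.3166, 1.8091, 3.3166], [0.0000, 3.2753, 0.3053], [0.0000, 0.0000, 1.3809]]

w_1 = (-1, 3, -1); ‖w_1‖ = 3.3166, so e_1 = (-0.3015, 0.9045, -0.3015).
e_1·w_2 = (-0.3015)·1 + 0.9045·3 + (-0.3015)·2 = 1.8091.
u_2 = w_2 − 1.8091·e_1 = (1.5455, 1.3636, 2.5455).
‖u_2‖ = 3.2753, so e_2 = (0.4719, 0.4163, 0.7772).
e_1·w_3 = (-0.3015)·(-2) + 0.9045·3 + (-0.3015)·0 = 3.3166; e_2·w_3 = 0.4719·(-2) + 0.4163·3 + 0.7772·0 = 0.3053.
u_3 = w_3 − 3.3166·e_1 − 0.3053·e_2 = (-1.1441, -0.1271, 0.7627).
‖u_3‖ = 1.3809, so e_3 = (-0.8285, -0.0921, 0.5523).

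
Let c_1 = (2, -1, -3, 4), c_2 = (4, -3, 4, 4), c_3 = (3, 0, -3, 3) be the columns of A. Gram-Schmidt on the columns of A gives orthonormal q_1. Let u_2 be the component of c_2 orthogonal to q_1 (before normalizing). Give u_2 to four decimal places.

u_2 = (3.0000, -2.5000, 5.5000, 2.0000)

c_1 = (2, -1, -3, 4); ‖c_1‖ = 5.4772, so q_1 = (0.3651, -0.1826, -0.5477, 0.7303).
q_1·c_2 = 0.3651·4 + (-0.1826)·(-3) + (-0.5477)·4 + 0.7303·4 = 2.7386.
u_2 = c_2 − 2.7386·q_1 = (3.0000, -2.5000, 5.5000, 2.0000).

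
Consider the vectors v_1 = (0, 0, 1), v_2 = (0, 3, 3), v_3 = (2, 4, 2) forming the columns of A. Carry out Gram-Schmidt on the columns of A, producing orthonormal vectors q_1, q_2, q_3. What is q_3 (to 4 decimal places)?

v_1 = (0, 0, 1); ‖v_1‖ = 1.0000, so q_1 = (0.0000, 0.0000, 1.0000).
q_1·v_2 = 0.0000·0 + 0.0000·3 + 1.0000·3 = 3.0000.
u_2 = v_2 − 3.0000·q_1 = (0.0000, 3.0000, 0.0000).
‖u_2‖ = 3.0000, so q_2 = (0.0000, 1.0000, 0.0000).
q_1·v_3 = 0.0000·2 + 0.0000·4 + 1.0000·2 = 2.0000; q_2·v_3 = 0.0000·2 + 1.0000·4 + 0.0000·2 = 4.0000.
u_3 = v_3 − 2.0000·q_1 − 4.0000·q_2 = (2.0000, 0.0000, 0.0000).
‖u_3‖ = 2.0000, so q_3 = (1.0000, 0.0000, 0.0000).

q_3 = (1.0000, 0.0000, 0.0000)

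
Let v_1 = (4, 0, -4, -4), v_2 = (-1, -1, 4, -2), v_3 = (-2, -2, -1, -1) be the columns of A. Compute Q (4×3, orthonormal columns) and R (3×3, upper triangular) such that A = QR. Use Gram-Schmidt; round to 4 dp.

Q = [[0.5774, 0.0000, -0.6392], [0.0000, -0.2294, -0.6056], [-0.5774, 0.6882, -0.4205], [-0.5774, -0.6882, -0.2187]], R = [[6.9282, -1.7321, 0.0000], [0.0000, 4.3589, 0.4588], [0.0000, 0.0000, 3.1288]]

v_1 = (4, 0, -4, -4); ‖v_1‖ = 6.9282, so e_1 = (0.5774, 0.0000, -0.5774, -0.5774).
e_1·v_2 = 0.5774·(-1) + 0.0000·(-1) + (-0.5774)·4 + (-0.5774)·(-2) = -1.7321.
u_2 = v_2 + 1.7321·e_1 = (0.0000, -1.0000, 3.0000, -3.0000).
‖u_2‖ = 4.3589, so e_2 = (0.0000, -0.2294, 0.6882, -0.6882).
e_1·v_3 = 0.5774·(-2) + 0.0000·(-2) + (-0.5774)·(-1) + (-0.5774)·(-1) = 0.0000; e_2·v_3 = 0.0000·(-2) + (-0.2294)·(-2) + 0.6882·(-1) + (-0.6882)·(-1) = 0.4588.
u_3 = v_3 + 0.0000·e_1 − 0.4588·e_2 = (-2.0000, -1.8947, -1.3158, -0.6842).
‖u_3‖ = 3.1288, so e_3 = (-0.6392, -0.6056, -0.4205, -0.2187).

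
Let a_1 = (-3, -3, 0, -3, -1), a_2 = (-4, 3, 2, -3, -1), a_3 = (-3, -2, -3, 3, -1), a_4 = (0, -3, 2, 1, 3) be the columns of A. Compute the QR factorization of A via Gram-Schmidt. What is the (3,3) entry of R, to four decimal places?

r_{33} = 5.1391

a_1 = (-3, -3, 0, -3, -1); ‖a_1‖ = 5.2915, so e_1 = (-0.5669, -0.5669, 0.0000, -0.5669, -0.1890).
e_1·a_2 = (-0.5669)·(-4) + (-0.5669)·3 + 0.0000·2 + (-0.5669)·(-3) + (-0.1890)·(-1) = 2.4568.
u_2 = a_2 − 2.4568·e_1 = (-2.6071, 4.3929, 2.0000, -1.6071, -0.5357).
‖u_2‖ = 5.7415, so e_2 = (-0.4541, 0.7651, 0.3483, -0.2799, -0.0933).
e_1·a_3 = (-0.5669)·(-3) + (-0.5669)·(-2) + 0.0000·(-3) + (-0.5669)·3 + (-0.1890)·(-1) = 1.3229; e_2·a_3 = (-0.4541)·(-3) + 0.7651·(-2) + 0.3483·(-3) + (-0.2799)·3 + (-0.0933)·(-1) = -1.9594.
u_3 = a_3 − 1.3229·e_1 + 1.9594·e_2 = (-3.1398, 0.2492, -2.3174, 3.2015, -0.9328).
r_{33} = ‖u_3‖ = 5.1391.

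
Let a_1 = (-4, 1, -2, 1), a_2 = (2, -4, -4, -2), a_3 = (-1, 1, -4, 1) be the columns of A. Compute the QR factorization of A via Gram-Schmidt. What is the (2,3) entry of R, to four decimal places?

r_{23} = 1.9081

q_1 = a_1/‖a_1‖ = (-4, 1, -2, 1)/4.6904 = (-0.8528, 0.2132, -0.4264, 0.2132).
r_{12} = q_1·a_2 = -1.2792.
u_2 = a_2 + 1.2792·q_1 = (0.9091, -3.7273, -4.5455, -1.7273).
‖u_2‖ = 6.1938, so q_2 = (0.1468, -0.6018, -0.7339, -0.2789).
r_{23} = q_2·a_3 = 1.9081.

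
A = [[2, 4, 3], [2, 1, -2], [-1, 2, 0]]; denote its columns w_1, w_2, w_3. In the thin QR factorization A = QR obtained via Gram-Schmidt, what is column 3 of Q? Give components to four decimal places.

w_1 = (2, 2, -1); ‖w_1‖ = 3.0000, so q_1 = (0.6667, 0.6667, -0.3333).
q_1·w_2 = 0.6667·4 + 0.6667·1 + (-0.3333)·2 = 2.6667.
u_2 = w_2 − 2.6667·q_1 = (2.2222, -0.7778, 2.8889).
‖u_2‖ = 3.7268, so q_2 = (0.5963, -0.2087, 0.7752).
q_1·w_3 = 0.6667·3 + 0.6667·(-2) + (-0.3333)·0 = 0.6667; q_2·w_3 = 0.5963·3 + (-0.2087)·(-2) + 0.7752·0 = 2.2063.
u_3 = w_3 − 0.6667·q_1 − 2.2063·q_2 = (1.2400, -1.9840, -1.4880).
‖u_3‖ = 2.7727, so q_3 = (0.4472, -0.7155, -0.5367).

q_3 = (0.4472, -0.7155, -0.5367)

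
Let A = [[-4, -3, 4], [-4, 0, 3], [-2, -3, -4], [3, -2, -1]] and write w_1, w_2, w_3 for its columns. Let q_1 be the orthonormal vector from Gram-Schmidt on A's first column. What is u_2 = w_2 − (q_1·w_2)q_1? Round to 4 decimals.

u_2 = (-1.9333, 1.0667, -2.4667, -2.8000)

w_1 = (-4, -4, -2, 3); ‖w_1‖ = 6.7082, so q_1 = (-0.5963, -0.5963, -0.2981, 0.4472).
q_1·w_2 = (-0.5963)·(-3) + (-0.5963)·0 + (-0.2981)·(-3) + 0.4472·(-2) = 1.7889.
u_2 = w_2 − 1.7889·q_1 = (-1.9333, 1.0667, -2.4667, -2.8000).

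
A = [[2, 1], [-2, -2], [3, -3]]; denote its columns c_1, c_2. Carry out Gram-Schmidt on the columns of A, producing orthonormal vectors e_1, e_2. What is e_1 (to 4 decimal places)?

e_1 = (0.4851, -0.4851, 0.7276)

e_1 = c_1/‖c_1‖ = (2, -2, 3)/4.1231 = (0.4851, -0.4851, 0.7276).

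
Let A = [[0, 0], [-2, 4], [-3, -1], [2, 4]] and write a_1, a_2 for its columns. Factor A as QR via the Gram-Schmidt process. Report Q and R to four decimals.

q_1 = a_1/‖a_1‖ = (0, -2, -3, 2)/4.1231 = (0.0000, -0.4851, -0.7276, 0.4851).
r_{12} = q_1·a_2 = 0.7276.
u_2 = a_2 − 0.7276·q_1 = (0.0000, 4.3529, -0.4706, 3.6471).
‖u_2‖ = 5.6983, so q_2 = (0.0000, 0.7639, -0.0826, 0.6400).

Q = [[0.0000, 0.0000], [-0.4851, 0.7639], [-0.7276, -0.0826], [0.4851, 0.6400]], R = [[4.1231, 0.7276], [0.0000, 5.6983]]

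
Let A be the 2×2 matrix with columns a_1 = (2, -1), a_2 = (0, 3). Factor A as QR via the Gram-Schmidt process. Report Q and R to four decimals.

Q = [[0.8944, 0.4472], [-0.4472, 0.8944]], R = [[2.2361, -1.3416], [0.0000, 2.6833]]

a_1 = (2, -1); ‖a_1‖ = 2.2361, so e_1 = (0.8944, -0.4472).
e_1·a_2 = 0.8944·0 + (-0.4472)·3 = -1.3416.
u_2 = a_2 + 1.3416·e_1 = (1.2000, 2.4000).
‖u_2‖ = 2.6833, so e_2 = (0.4472, 0.8944).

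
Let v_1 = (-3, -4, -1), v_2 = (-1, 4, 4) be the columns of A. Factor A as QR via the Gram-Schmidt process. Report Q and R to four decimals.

v_1 = (-3, -4, -1); ‖v_1‖ = 5.0990, so q_1 = (-0.5883, -0.7845, -0.1961).
q_1·v_2 = (-0.5883)·(-1) + (-0.7845)·4 + (-0.1961)·4 = -3.3340.
u_2 = v_2 + 3.3340·q_1 = (-2.9615, 1.3846, 3.3462).
‖u_2‖ = 4.6781, so q_2 = (-0.6331, 0.2960, 0.7153).

Q = [[-0.5883, -0.6331], [-0.7845, 0.2960], [-0.1961, 0.7153]], R = [[5.0990, -3.3340], [0.0000, 4.6781]]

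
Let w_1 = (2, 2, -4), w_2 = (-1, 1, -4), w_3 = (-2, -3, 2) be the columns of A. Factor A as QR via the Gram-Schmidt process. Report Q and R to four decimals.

w_1 = (2, 2, -4); ‖w_1‖ = 4.8990, so e_1 = (0.4082, 0.4082, -0.8165).
e_1·w_2 = 0.4082·(-1) + 0.4082·1 + (-0.8165)·(-4) = 3.2660.
u_2 = w_2 − 3.2660·e_1 = (-2.3333, -0.3333, -1.3333).
‖u_2‖ = 2.7080, so e_2 = (-0.8616, -0.1231, -0.4924).
e_1·w_3 = 0.4082·(-2) + 0.4082·(-3) + (-0.8165)·2 = -3.6742; e_2·w_3 = (-0.8616)·(-2) + (-0.1231)·(-3) + (-0.4924)·2 = 1.1078.
u_3 = w_3 + 3.6742·e_1 − 1.1078·e_2 = (0.4545, -1.3636, -0.4545).
‖u_3‖ = 1.5076, so e_3 = (0.3015, -0.9045, -0.3015).

Q = [[0.4082, -0.8616, 0.3015], [0.4082, -0.1231, -0.9045], [-0.8165, -0.4924, -0.3015]], R = [[4.8990, 3.2660, -3.6742], [0.0000, 2.7080, 1.1078], [0.0000, 0.0000, 1.5076]]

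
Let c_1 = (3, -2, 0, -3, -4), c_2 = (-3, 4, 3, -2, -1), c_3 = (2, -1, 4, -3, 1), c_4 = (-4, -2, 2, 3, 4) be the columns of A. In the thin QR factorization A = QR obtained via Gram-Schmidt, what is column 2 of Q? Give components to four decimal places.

q_2 = (-0.3985, 0.5914, 0.4885, -0.4157, -0.2828)

q_1 = c_1/‖c_1‖ = (3, -2, 0, -3, -4)/6.1644 = (0.4867, -0.3244, 0.0000, -0.4867, -0.6489).
r_{12} = q_1·c_2 = -1.1355.
u_2 = c_2 + 1.1355·q_1 = (-2.4474, 3.6316, 3.0000, -2.5526, -1.7368).
‖u_2‖ = 6.1409, so q_2 = (-0.3985, 0.5914, 0.4885, -0.4157, -0.2828).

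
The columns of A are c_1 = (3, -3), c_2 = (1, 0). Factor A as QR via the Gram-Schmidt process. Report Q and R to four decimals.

Q = [[0.7071, 0.7071], [-0.7071, 0.7071]], R = [[4.2426, 0.7071], [0.0000, 0.7071]]

q_1 = c_1/‖c_1‖ = (3, -3)/4.2426 = (0.7071, -0.7071).
r_{12} = q_1·c_2 = 0.7071.
u_2 = c_2 − 0.7071·q_1 = (0.5000, 0.5000).
‖u_2‖ = 0.7071, so q_2 = (0.7071, 0.7071).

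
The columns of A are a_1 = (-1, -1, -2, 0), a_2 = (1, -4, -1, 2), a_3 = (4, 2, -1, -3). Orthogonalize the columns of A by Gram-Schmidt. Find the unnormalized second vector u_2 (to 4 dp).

a_1 = (-1, -1, -2, 0); ‖a_1‖ = 2.4495, so q_1 = (-0.4082, -0.4082, -0.8165, 0.0000).
q_1·a_2 = (-0.4082)·1 + (-0.4082)·(-4) + (-0.8165)·(-1) + 0.0000·2 = 2.0412.
u_2 = a_2 − 2.0412·q_1 = (1.8333, -3.1667, 0.6667, 2.0000).

u_2 = (1.8333, -3.1667, 0.6667, 2.0000)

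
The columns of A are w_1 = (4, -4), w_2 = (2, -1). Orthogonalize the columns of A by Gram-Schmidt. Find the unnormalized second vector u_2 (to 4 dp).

u_2 = (0.5000, 0.5000)

q_1 = w_1/‖w_1‖ = (4, -4)/5.6569 = (0.7071, -0.7071).
r_{12} = q_1·w_2 = 2.1213.
u_2 = w_2 − 2.1213·q_1 = (0.5000, 0.5000).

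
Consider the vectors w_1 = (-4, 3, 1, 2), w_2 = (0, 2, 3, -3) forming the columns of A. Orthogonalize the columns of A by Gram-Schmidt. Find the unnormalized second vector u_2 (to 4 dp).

w_1 = (-4, 3, 1, 2); ‖w_1‖ = 5.4772, so q_1 = (-0.7303, 0.5477, 0.1826, 0.3651).
q_1·w_2 = (-0.7303)·0 + 0.5477·2 + 0.1826·3 + 0.3651·(-3) = 0.5477.
u_2 = w_2 − 0.5477·q_1 = (0.4000, 1.7000, 2.9000, -3.2000).

u_2 = (0.4000, 1.7000, 2.9000, -3.2000)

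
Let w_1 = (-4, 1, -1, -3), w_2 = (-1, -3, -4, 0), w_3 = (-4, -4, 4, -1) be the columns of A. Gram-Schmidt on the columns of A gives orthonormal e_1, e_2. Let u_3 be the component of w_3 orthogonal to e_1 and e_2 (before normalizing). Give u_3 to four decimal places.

e_1 = w_1/‖w_1‖ = (-4, 1, -1, -3)/5.1962 = (-0.7698, 0.1925, -0.1925, -0.5774).
r_{12} = e_1·w_2 = 0.9623.
u_2 = w_2 − 0.9623·e_1 = (-0.2593, -3.1852, -3.8148, 0.5556).
‖u_2‖ = 5.0074, so e_2 = (-0.0518, -0.6361, -0.7618, 0.1109).
r_{13} = e_1·w_3 = 2.1170; r_{23} = e_2·w_3 = -0.4068.
u_3 = w_3 − 2.1170·e_1 + 0.4068·e_2 = (-2.3914, -4.6662, 4.0975, 0.2674).

u_3 = (-2.3914, -4.6662, 4.0975, 0.2674)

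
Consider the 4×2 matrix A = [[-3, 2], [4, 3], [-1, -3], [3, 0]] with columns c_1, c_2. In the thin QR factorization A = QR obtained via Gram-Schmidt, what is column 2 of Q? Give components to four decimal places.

e_2 = (0.6246, 0.4443, -0.6182, -0.1739)

c_1 = (-3, 4, -1, 3); ‖c_1‖ = 5.9161, so e_1 = (-0.5071, 0.6761, -0.1690, 0.5071).
e_1·c_2 = (-0.5071)·2 + 0.6761·3 + (-0.1690)·(-3) + 0.5071·0 = 1.5213.
u_2 = c_2 − 1.5213·e_1 = (2.7714, 1.9714, -2.7429, -0.7714).
‖u_2‖ = 4.4369, so e_2 = (0.6246, 0.4443, -0.6182, -0.1739).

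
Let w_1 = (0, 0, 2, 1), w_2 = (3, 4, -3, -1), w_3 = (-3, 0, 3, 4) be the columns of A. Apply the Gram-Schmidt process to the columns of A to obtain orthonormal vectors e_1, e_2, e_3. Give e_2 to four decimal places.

e_2 = (0.5976, 0.7968, -0.0398, 0.0797)

e_1 = w_1/‖w_1‖ = (0, 0, 2, 1)/2.2361 = (0.0000, 0.0000, 0.8944, 0.4472).
r_{12} = e_1·w_2 = -3.1305.
u_2 = w_2 + 3.1305·e_1 = (3.0000, 4.0000, -0.2000, 0.4000).
‖u_2‖ = 5.0200, so e_2 = (0.5976, 0.7968, -0.0398, 0.0797).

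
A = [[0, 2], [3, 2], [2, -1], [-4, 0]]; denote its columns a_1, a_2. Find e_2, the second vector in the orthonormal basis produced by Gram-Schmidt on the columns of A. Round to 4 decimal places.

e_2 = (0.6881, 0.5457, -0.4390, 0.1898)

e_1 = a_1/‖a_1‖ = (0, 3, 2, -4)/5.3852 = (0.0000, 0.5571, 0.3714, -0.7428).
r_{12} = e_1·a_2 = 0.7428.
u_2 = a_2 − 0.7428·e_1 = (2.0000, 1.5862, -1.2759, 0.5517).
‖u_2‖ = 2.9066, so e_2 = (0.6881, 0.5457, -0.4390, 0.1898).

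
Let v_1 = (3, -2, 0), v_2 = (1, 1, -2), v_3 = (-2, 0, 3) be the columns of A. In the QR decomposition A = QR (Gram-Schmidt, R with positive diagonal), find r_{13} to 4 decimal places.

v_1 = (3, -2, 0); ‖v_1‖ = 3.6056, so e_1 = (0.8321, -0.5547, 0.0000).
r_{13} = e_1·v_3 = -1.6641.

r_{13} = -1.6641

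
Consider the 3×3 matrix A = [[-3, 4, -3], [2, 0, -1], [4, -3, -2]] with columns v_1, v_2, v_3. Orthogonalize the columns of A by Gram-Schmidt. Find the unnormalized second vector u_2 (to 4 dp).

u_2 = (1.5172, 1.6552, 0.3103)

e_1 = v_1/‖v_1‖ = (-3, 2, 4)/5.3852 = (-0.5571, 0.3714, 0.7428).
r_{12} = e_1·v_2 = -4.4567.
u_2 = v_2 + 4.4567·e_1 = (1.5172, 1.6552, 0.3103).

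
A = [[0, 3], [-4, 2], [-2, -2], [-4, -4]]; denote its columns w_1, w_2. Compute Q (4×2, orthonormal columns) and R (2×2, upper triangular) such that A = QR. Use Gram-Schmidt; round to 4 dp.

w_1 = (0, -4, -2, -4); ‖w_1‖ = 6.0000, so q_1 = (0.0000, -0.6667, -0.3333, -0.6667).
q_1·w_2 = 0.0000·3 + (-0.6667)·2 + (-0.3333)·(-2) + (-0.6667)·(-4) = 2.0000.
u_2 = w_2 − 2.0000·q_1 = (3.0000, 3.3333, -1.3333, -2.6667).
‖u_2‖ = 5.3852, so q_2 = (0.5571, 0.6190, -0.2476, -0.4952).

Q = [[0.0000, 0.5571], [-0.6667, 0.6190], [-0.3333, -0.2476], [-0.6667, -0.4952]], R = [[6.0000, 2.0000], [0.0000, 5.3852]]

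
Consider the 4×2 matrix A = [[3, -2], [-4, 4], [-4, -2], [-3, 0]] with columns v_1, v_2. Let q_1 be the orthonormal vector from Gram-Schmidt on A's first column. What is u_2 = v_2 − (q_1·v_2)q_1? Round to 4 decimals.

q_1 = v_1/‖v_1‖ = (3, -4, -4, -3)/7.0711 = (0.4243, -0.5657, -0.5657, -0.4243).
r_{12} = q_1·v_2 = -1.9799.
u_2 = v_2 + 1.9799·q_1 = (-1.1600, 2.8800, -3.1200, -0.8400).

u_2 = (-1.1600, 2.8800, -3.1200, -0.8400)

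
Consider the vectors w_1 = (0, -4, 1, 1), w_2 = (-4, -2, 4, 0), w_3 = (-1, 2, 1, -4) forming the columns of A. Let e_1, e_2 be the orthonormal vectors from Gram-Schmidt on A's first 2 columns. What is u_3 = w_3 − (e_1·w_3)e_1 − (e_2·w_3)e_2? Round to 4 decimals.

w_1 = (0, -4, 1, 1); ‖w_1‖ = 4.2426, so e_1 = (0.0000, -0.9428, 0.2357, 0.2357).
e_1·w_2 = 0.0000·(-4) + (-0.9428)·(-2) + 0.2357·4 + 0.2357·0 = 2.8284.
u_2 = w_2 − 2.8284·e_1 = (-4.0000, 0.6667, 3.3333, -0.6667).
‖u_2‖ = 5.2915, so e_2 = (-0.7559, 0.1260, 0.6299, -0.1260).
e_1·w_3 = 0.0000·(-1) + (-0.9428)·2 + 0.2357·1 + 0.2357·(-4) = -2.5927; e_2·w_3 = (-0.7559)·(-1) + 0.1260·2 + 0.6299·1 + (-0.1260)·(-4) = 2.1418.
u_3 = w_3 + 2.5927·e_1 − 2.1418·e_2 = (0.6190, -0.7143, 0.2619, -3.1190).

u_3 = (0.6190, -0.7143, 0.2619, -3.1190)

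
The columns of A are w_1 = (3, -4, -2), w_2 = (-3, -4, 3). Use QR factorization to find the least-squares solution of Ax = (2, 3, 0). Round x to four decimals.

x = (-0.1888, -0.5239)

q_1 = w_1/‖w_1‖ = (3, -4, -2)/5.3852 = (0.5571, -0.7428, -0.3714).
r_{12} = q_1·w_2 = 0.1857.
u_2 = w_2 − 0.1857·q_1 = (-3.1034, -3.8621, 3.0690).
‖u_2‖ = 5.8280, so q_2 = (-0.5325, -0.6627, 0.5266).
Qᵀb = (-1.1142, -3.0530).
Back-substitute: x_2 = -3.0530/5.8280 = -0.5239.
x_1 = (-1.1142 − 0.1857·(-0.5239))/5.3852 = -0.1888.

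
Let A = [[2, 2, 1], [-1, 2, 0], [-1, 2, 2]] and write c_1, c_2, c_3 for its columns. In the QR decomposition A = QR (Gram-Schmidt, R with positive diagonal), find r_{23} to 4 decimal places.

c_1 = (2, -1, -1); ‖c_1‖ = 2.4495, so q_1 = (0.8165, -0.4082, -0.4082).
q_1·c_2 = 0.8165·2 + (-0.4082)·2 + (-0.4082)·2 = 0.0000.
u_2 = c_2 + 0.0000·q_1 = (2.0000, 2.0000, 2.0000).
‖u_2‖ = 3.4641, so q_2 = (0.5774, 0.5774, 0.5774).
r_{23} = q_2·c_3 = 1.7321.

r_{23} = 1.7321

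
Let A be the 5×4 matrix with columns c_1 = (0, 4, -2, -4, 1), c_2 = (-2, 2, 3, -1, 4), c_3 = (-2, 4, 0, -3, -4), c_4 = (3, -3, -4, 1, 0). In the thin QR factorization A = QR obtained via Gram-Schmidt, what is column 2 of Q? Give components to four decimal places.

q_2 = (-0.3575, 0.1643, 0.6329, 0.0145, 0.6667)

q_1 = c_1/‖c_1‖ = (0, 4, -2, -4, 1)/6.0828 = (0.0000, 0.6576, -0.3288, -0.6576, 0.1644).
r_{12} = q_1·c_2 = 1.6440.
u_2 = c_2 − 1.6440·q_1 = (-2.0000, 0.9189, 3.5405, 0.0811, 3.7297).
‖u_2‖ = 5.5944, so q_2 = (-0.3575, 0.1643, 0.6329, 0.0145, 0.6667).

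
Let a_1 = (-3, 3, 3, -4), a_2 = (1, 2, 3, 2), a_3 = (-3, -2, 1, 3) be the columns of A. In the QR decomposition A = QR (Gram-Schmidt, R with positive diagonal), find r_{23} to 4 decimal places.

q_1 = a_1/‖a_1‖ = (-3, 3, 3, -4)/6.5574 = (-0.4575, 0.4575, 0.4575, -0.6100).
r_{12} = q_1·a_2 = 0.6100.
u_2 = a_2 − 0.6100·q_1 = (1.2791, 1.7209, 2.7209, 2.3721).
‖u_2‖ = 4.1986, so q_2 = (0.3046, 0.4099, 0.6481, 0.5650).
r_{23} = q_2·a_3 = 0.6093.

r_{23} = 0.6093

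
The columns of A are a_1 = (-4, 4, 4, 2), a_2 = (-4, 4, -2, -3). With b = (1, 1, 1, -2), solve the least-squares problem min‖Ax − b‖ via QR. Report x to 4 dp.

x = (-0.0357, 0.1032)

q_1 = a_1/‖a_1‖ = (-4, 4, 4, 2)/7.2111 = (-0.5547, 0.5547, 0.5547, 0.2774).
r_{12} = q_1·a_2 = 2.4962.
u_2 = a_2 − 2.4962·q_1 = (-2.6154, 2.6154, -3.3846, -3.6923).
‖u_2‖ = 6.2265, so q_2 = (-0.4200, 0.4200, -0.5436, -0.5930).
Qᵀb = (0.0000, 0.6424).
Back-substitute: x_2 = 0.6424/6.2265 = 0.1032.
x_1 = (0.0000 − 2.4962·0.1032)/7.2111 = -0.0357.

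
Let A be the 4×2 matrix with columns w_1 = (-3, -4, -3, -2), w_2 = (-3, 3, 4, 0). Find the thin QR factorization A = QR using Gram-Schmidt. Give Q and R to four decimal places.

Q = [[-0.4867, -0.7896], [-0.6489, 0.2682], [-0.4867, 0.5314], [-0.3244, -0.1490]], R = [[6.1644, -2.4333], [0.0000, 5.2990]]

q_1 = w_1/‖w_1‖ = (-3, -4, -3, -2)/6.1644 = (-0.4867, -0.6489, -0.4867, -0.3244).
r_{12} = q_1·w_2 = -2.4333.
u_2 = w_2 + 2.4333·q_1 = (-4.1842, 1.4211, 2.8158, -0.7895).
‖u_2‖ = 5.2990, so q_2 = (-0.7896, 0.2682, 0.5314, -0.1490).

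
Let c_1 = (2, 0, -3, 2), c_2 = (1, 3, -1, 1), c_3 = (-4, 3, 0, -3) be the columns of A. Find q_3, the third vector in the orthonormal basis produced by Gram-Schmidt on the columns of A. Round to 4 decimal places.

q_3 = (-0.6286, 0.1118, -0.6707, -0.3775)

c_1 = (2, 0, -3, 2); ‖c_1‖ = 4.1231, so q_1 = (0.4851, 0.0000, -0.7276, 0.4851).
q_1·c_2 = 0.4851·1 + 0.0000·3 + (-0.7276)·(-1) + 0.4851·1 = 1.6977.
u_2 = c_2 − 1.6977·q_1 = (0.1765, 3.0000, 0.2353, 0.1765).
‖u_2‖ = 3.0195, so q_2 = (0.0584, 0.9935, 0.0779, 0.0584).
q_1·c_3 = 0.4851·(-4) + 0.0000·3 + (-0.7276)·0 + 0.4851·(-3) = -3.3955; q_2·c_3 = 0.0584·(-4) + 0.9935·3 + 0.0779·0 + 0.0584·(-3) = 2.5715.
u_3 = c_3 + 3.3955·q_1 − 2.5715·q_2 = (-2.5032, 0.4452, -2.6710, -1.5032).
‖u_3‖ = 3.9822, so q_3 = (-0.6286, 0.1118, -0.6707, -0.3775).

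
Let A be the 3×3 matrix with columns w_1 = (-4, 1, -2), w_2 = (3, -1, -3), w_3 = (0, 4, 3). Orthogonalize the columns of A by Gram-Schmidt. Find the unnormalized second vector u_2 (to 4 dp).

w_1 = (-4, 1, -2); ‖w_1‖ = 4.5826, so q_1 = (-0.8729, 0.2182, -0.4364).
q_1·w_2 = (-0.8729)·3 + 0.2182·(-1) + (-0.4364)·(-3) = -1.5275.
u_2 = w_2 + 1.5275·q_1 = (1.6667, -0.6667, -3.6667).

u_2 = (1.6667, -0.6667, -3.6667)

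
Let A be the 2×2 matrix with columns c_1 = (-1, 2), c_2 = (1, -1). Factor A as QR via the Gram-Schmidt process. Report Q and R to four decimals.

c_1 = (-1, 2); ‖c_1‖ = 2.2361, so e_1 = (-0.4472, 0.8944).
e_1·c_2 = (-0.4472)·1 + 0.8944·(-1) = -1.3416.
u_2 = c_2 + 1.3416·e_1 = (0.4000, 0.2000).
‖u_2‖ = 0.4472, so e_2 = (0.8944, 0.4472).

Q = [[-0.4472, 0.8944], [0.8944, 0.4472]], R = [[2.2361, -1.3416], [0.0000, 0.4472]]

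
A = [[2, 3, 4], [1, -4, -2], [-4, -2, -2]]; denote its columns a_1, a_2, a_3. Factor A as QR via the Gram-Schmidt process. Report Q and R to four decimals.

Q = [[0.4364, 0.4159, 0.7978], [0.2182, -0.9092, 0.3546], [-0.8729, -0.0193, 0.4876]], R = [[4.5826, 2.1822, 3.0551], [0.0000, 4.9232, 3.5207], [0.0000, 0.0000, 1.5070]]

e_1 = a_1/‖a_1‖ = (2, 1, -4)/4.5826 = (0.4364, 0.2182, -0.8729).
r_{12} = e_1·a_2 = 2.1822.
u_2 = a_2 − 2.1822·e_1 = (2.0476, -4.4762, -0.0952).
‖u_2‖ = 4.9232, so e_2 = (0.4159, -0.9092, -0.0193).
r_{13} = e_1·a_3 = 3.0551; r_{23} = e_2·a_3 = 3.5207.
u_3 = a_3 − 3.0551·e_1 − 3.5207·e_2 = (1.2024, 0.5344, 0.7348).
‖u_3‖ = 1.5070, so e_3 = (0.7978, 0.3546, 0.4876).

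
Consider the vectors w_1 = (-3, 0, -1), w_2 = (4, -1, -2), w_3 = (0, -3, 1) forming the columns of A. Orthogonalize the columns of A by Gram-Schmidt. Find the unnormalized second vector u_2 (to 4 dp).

q_1 = w_1/‖w_1‖ = (-3, 0, -1)/3.1623 = (-0.9487, 0.0000, -0.3162).
r_{12} = q_1·w_2 = -3.1623.
u_2 = w_2 + 3.1623·q_1 = (1.0000, -1.0000, -3.0000).

u_2 = (1.0000, -1.0000, -3.0000)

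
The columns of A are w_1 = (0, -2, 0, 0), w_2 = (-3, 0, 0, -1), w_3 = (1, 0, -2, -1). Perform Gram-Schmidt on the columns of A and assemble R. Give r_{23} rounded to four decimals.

r_{23} = -0.6325

w_1 = (0, -2, 0, 0); ‖w_1‖ = 2.0000, so e_1 = (0.0000, -1.0000, 0.0000, 0.0000).
e_1·w_2 = 0.0000·(-3) + (-1.0000)·0 + 0.0000·0 + 0.0000·(-1) = 0.0000.
u_2 = w_2 + 0.0000·e_1 = (-3.0000, 0.0000, 0.0000, -1.0000).
‖u_2‖ = 3.1623, so e_2 = (-0.9487, 0.0000, 0.0000, -0.3162).
r_{23} = e_2·w_3 = -0.6325.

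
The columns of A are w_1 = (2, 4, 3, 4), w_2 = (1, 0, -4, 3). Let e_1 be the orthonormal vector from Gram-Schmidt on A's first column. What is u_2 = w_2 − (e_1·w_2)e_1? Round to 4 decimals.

u_2 = (0.9111, -0.1778, -4.1333, 2.8222)

w_1 = (2, 4, 3, 4); ‖w_1‖ = 6.7082, so e_1 = (0.2981, 0.5963, 0.4472, 0.5963).
e_1·w_2 = 0.2981·1 + 0.5963·0 + 0.4472·(-4) + 0.5963·3 = 0.2981.
u_2 = w_2 − 0.2981·e_1 = (0.9111, -0.1778, -4.1333, 2.8222).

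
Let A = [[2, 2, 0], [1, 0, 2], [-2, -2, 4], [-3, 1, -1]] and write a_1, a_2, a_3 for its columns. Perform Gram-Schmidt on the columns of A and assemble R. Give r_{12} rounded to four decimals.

r_{12} = 1.1785

q_1 = a_1/‖a_1‖ = (2, 1, -2, -3)/4.2426 = (0.4714, 0.2357, -0.4714, -0.7071).
r_{12} = q_1·a_2 = 1.1785.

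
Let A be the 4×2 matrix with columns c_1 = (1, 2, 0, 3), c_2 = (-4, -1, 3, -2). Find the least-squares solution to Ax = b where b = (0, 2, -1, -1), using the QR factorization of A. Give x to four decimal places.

x = (-0.0217, -0.1087)

e_1 = c_1/‖c_1‖ = (1, 2, 0, 3)/3.7417 = (0.2673, 0.5345, 0.0000, 0.8018).
r_{12} = e_1·c_2 = -3.2071.
u_2 = c_2 + 3.2071·e_1 = (-3.1429, 0.7143, 3.0000, 0.5714).
‖u_2‖ = 4.4401, so e_2 = (-0.7078, 0.1609, 0.6757, 0.1287).
Qᵀb = (0.2673, -0.4826).
Back-substitute: x_2 = -0.4826/4.4401 = -0.1087.
x_1 = (0.2673 + 3.2071·(-0.1087))/3.7417 = -0.0217.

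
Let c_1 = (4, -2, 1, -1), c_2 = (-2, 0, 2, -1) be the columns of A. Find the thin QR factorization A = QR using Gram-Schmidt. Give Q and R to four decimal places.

q_1 = c_1/‖c_1‖ = (4, -2, 1, -1)/4.6904 = (0.8528, -0.4264, 0.2132, -0.2132).
r_{12} = q_1·c_2 = -1.0660.
u_2 = c_2 + 1.0660·q_1 = (-1.0909, -0.4545, 2.2273, -1.2273).
‖u_2‖ = 2.8042, so q_2 = (-0.3890, -0.1621, 0.7943, -0.4377).

Q = [[0.8528, -0.3890], [-0.4264, -0.1621], [0.2132, 0.7943], [-0.2132, -0.4377]], R = [[4.6904, -1.0660], [0.0000, 2.8042]]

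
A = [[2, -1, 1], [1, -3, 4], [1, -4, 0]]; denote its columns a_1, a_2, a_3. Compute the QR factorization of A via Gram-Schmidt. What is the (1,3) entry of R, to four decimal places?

r_{13} = 2.4495

a_1 = (2, 1, 1); ‖a_1‖ = 2.4495, so e_1 = (0.8165, 0.4082, 0.4082).
r_{13} = e_1·a_3 = 2.4495.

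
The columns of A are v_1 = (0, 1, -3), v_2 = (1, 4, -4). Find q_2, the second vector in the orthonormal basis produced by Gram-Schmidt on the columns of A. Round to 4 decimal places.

q_2 = (0.3676, 0.8823, 0.2941)

v_1 = (0, 1, -3); ‖v_1‖ = 3.1623, so q_1 = (0.0000, 0.3162, -0.9487).
q_1·v_2 = 0.0000·1 + 0.3162·4 + (-0.9487)·(-4) = 5.0596.
u_2 = v_2 − 5.0596·q_1 = (1.0000, 2.4000, 0.8000).
‖u_2‖ = 2.7203, so q_2 = (0.3676, 0.8823, 0.2941).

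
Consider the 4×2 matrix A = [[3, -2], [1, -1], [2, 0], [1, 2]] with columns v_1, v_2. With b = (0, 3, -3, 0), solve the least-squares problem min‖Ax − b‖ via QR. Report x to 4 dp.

x = (-0.3818, -0.5455)

e_1 = v_1/‖v_1‖ = (3, 1, 2, 1)/3.8730 = (0.7746, 0.2582, 0.5164, 0.2582).
r_{12} = e_1·v_2 = -1.2910.
u_2 = v_2 + 1.2910·e_1 = (-1.0000, -0.6667, 0.6667, 2.3333).
‖u_2‖ = 2.7080, so e_2 = (-0.3693, -0.2462, 0.2462, 0.8616).
Qᵀb = (-0.7746, -1.4771).
Back-substitute: x_2 = -1.4771/2.7080 = -0.5455.
x_1 = (-0.7746 + 1.2910·(-0.5455))/3.8730 = -0.3818.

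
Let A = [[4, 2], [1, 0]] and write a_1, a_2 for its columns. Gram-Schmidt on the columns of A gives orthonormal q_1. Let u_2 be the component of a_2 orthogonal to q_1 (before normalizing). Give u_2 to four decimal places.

a_1 = (4, 1); ‖a_1‖ = 4.1231, so q_1 = (0.9701, 0.2425).
q_1·a_2 = 0.9701·2 + 0.2425·0 = 1.9403.
u_2 = a_2 − 1.9403·q_1 = (0.1176, -0.4706).

u_2 = (0.1176, -0.4706)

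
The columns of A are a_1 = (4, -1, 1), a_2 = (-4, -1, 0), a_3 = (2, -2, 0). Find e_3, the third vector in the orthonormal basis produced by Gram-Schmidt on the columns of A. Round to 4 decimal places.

a_1 = (4, -1, 1); ‖a_1‖ = 4.2426, so e_1 = (0.9428, -0.2357, 0.2357).
e_1·a_2 = 0.9428·(-4) + (-0.2357)·(-1) + 0.2357·0 = -3.5355.
u_2 = a_2 + 3.5355·e_1 = (-0.6667, -1.8333, 0.8333).
‖u_2‖ = 2.1213, so e_2 = (-0.3143, -0.8642, 0.3928).
e_1·a_3 = 0.9428·2 + (-0.2357)·(-2) + 0.2357·0 = 2.3570; e_2·a_3 = (-0.3143)·2 + (-0.8642)·(-2) + 0.3928·0 = 1.0999.
u_3 = a_3 − 2.3570·e_1 − 1.0999·e_2 = (0.1235, -0.4938, -0.9877).
‖u_3‖ = 1.1111, so e_3 = (0.1111, -0.4444, -0.8889).

e_3 = (0.1111, -0.4444, -0.8889)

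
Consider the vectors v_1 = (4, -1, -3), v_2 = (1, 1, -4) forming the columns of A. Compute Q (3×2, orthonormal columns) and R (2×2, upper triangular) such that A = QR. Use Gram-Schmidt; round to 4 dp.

v_1 = (4, -1, -3); ‖v_1‖ = 5.0990, so e_1 = (0.7845, -0.1961, -0.5883).
e_1·v_2 = 0.7845·1 + (-0.1961)·1 + (-0.5883)·(-4) = 2.9417.
u_2 = v_2 − 2.9417·e_1 = (-1.3077, 1.5769, -2.2692).
‖u_2‖ = 3.0571, so e_2 = (-0.4277, 0.5158, -0.7423).

Q = [[0.7845, -0.4277], [-0.1961, 0.5158], [-0.5883, -0.7423]], R = [[5.0990, 2.9417], [0.0000, 3.0571]]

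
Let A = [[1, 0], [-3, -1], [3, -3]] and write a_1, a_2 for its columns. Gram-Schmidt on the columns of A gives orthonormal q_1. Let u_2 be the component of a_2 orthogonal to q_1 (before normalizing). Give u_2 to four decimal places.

u_2 = (0.3158, -1.9474, -2.0526)

a_1 = (1, -3, 3); ‖a_1‖ = 4.3589, so q_1 = (0.2294, -0.6882, 0.6882).
q_1·a_2 = 0.2294·0 + (-0.6882)·(-1) + 0.6882·(-3) = -1.3765.
u_2 = a_2 + 1.3765·q_1 = (0.3158, -1.9474, -2.0526).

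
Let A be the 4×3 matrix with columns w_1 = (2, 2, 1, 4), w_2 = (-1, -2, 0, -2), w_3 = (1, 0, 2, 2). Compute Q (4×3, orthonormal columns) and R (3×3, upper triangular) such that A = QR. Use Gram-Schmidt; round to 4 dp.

e_1 = w_1/‖w_1‖ = (2, 2, 1, 4)/5.0000 = (0.4000, 0.4000, 0.2000, 0.8000).
r_{12} = e_1·w_2 = -2.8000.
u_2 = w_2 + 2.8000·e_1 = (0.1200, -0.8800, 0.5600, 0.2400).
‖u_2‖ = 1.0770, so e_2 = (0.1114, -0.8171, 0.5199, 0.2228).
r_{13} = e_1·w_3 = 2.4000; r_{23} = e_2·w_3 = 1.5970.
u_3 = w_3 − 2.4000·e_1 − 1.5970·e_2 = (-0.1379, 0.3448, 0.6897, -0.2759).
‖u_3‖ = 0.8305, so e_3 = (-0.1661, 0.4152, 0.8305, -0.3322).

Q = [[0.4000, 0.1114, -0.1661], [0.4000, -0.8171, 0.4152], [0.2000, 0.5199, 0.8305], [0.8000, 0.2228, -0.3322]], R = [[5.0000, -2.8000, 2.4000], [0.0000, 1.0770, 1.5970], [0.0000, 0.0000, 0.8305]]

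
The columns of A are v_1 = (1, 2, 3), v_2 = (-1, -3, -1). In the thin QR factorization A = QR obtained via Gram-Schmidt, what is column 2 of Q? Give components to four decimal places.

q_1 = v_1/‖v_1‖ = (1, 2, 3)/3.7417 = (0.2673, 0.5345, 0.8018).
r_{12} = q_1·v_2 = -2.6726.
u_2 = v_2 + 2.6726·q_1 = (-0.2857, -1.5714, 1.1429).
‖u_2‖ = 1.9640, so q_2 = (-0.1455, -0.8001, 0.5819).

q_2 = (-0.1455, -0.8001, 0.5819)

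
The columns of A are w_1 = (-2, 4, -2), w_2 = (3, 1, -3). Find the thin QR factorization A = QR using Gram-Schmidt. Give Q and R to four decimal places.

w_1 = (-2, 4, -2); ‖w_1‖ = 4.8990, so q_1 = (-0.4082, 0.8165, -0.4082).
q_1·w_2 = (-0.4082)·3 + 0.8165·1 + (-0.4082)·(-3) = 0.8165.
u_2 = w_2 − 0.8165·q_1 = (3.3333, 0.3333, -2.6667).
‖u_2‖ = 4.2817, so q_2 = (0.7785, 0.0778, -0.6228).

Q = [[-0.4082, 0.7785], [0.8165, 0.0778], [-0.4082, -0.6228]], R = [[4.8990, 0.8165], [0.0000, 4.2817]]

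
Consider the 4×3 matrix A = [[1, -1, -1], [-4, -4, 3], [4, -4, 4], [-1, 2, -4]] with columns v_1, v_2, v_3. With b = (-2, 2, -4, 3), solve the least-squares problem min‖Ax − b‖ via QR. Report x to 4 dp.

e_1 = v_1/‖v_1‖ = (1, -4, 4, -1)/5.8310 = (0.1715, -0.6860, 0.6860, -0.1715).
r_{12} = e_1·v_2 = -0.5145.
u_2 = v_2 + 0.5145·e_1 = (-0.9118, -4.3529, -3.6471, 1.9118).
‖u_2‖ = 6.0610, so e_2 = (-0.1504, -0.7182, -0.6017, 0.3154).
r_{13} = e_1·v_3 = 1.2005; r_{23} = e_2·v_3 = -5.6728.
u_3 = v_3 − 1.2005·e_1 + 5.6728·e_2 = (-2.0592, -0.2506, -0.2370, -2.0048).
‖u_3‖ = 2.8946, so e_3 = (-0.7114, -0.0866, -0.0819, -0.6926).
Qᵀb = (-4.9735, 2.2177, -0.5006).
Back-substitute: x_3 = -0.5006/2.8946 = -0.1730.
x_2 = (2.2177 + 5.6728·(-0.1730))/6.0610 = 0.2040.
x_1 = (-4.9735 + 0.5145·0.2040 − 1.2005·(-0.1730))/5.8310 = -0.7993.

x = (-0.7993, 0.2040, -0.1730)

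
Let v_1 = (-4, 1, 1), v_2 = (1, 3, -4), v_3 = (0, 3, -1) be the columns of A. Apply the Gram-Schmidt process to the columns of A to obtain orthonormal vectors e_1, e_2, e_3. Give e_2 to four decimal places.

v_1 = (-4, 1, 1); ‖v_1‖ = 4.2426, so e_1 = (-0.9428, 0.2357, 0.2357).
e_1·v_2 = (-0.9428)·1 + 0.2357·3 + 0.2357·(-4) = -1.1785.
u_2 = v_2 + 1.1785·e_1 = (-0.1111, 3.2778, -3.7222).
‖u_2‖ = 4.9610, so e_2 = (-0.0224, 0.6607, -0.7503).

e_2 = (-0.0224, 0.6607, -0.7503)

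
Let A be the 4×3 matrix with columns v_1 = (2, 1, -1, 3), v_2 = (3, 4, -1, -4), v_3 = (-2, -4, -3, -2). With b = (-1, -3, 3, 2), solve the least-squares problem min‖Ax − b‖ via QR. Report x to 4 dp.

q_1 = v_1/‖v_1‖ = (2, 1, -1, 3)/3.8730 = (0.5164, 0.2582, -0.2582, 0.7746).
r_{12} = q_1·v_2 = -0.2582.
u_2 = v_2 + 0.2582·q_1 = (3.1333, 4.0667, -1.0667, -3.8000).
‖u_2‖ = 6.4756, so q_2 = (0.4839, 0.6280, -0.1647, -0.5868).
r_{13} = q_1·v_3 = -2.8402; r_{23} = q_2·v_3 = -1.8119.
u_3 = v_3 + 2.8402·q_1 + 1.8119·q_2 = (0.3434, -2.1288, -4.0318, -0.8633).
‖u_3‖ = 4.6530, so q_3 = (0.0738, -0.4575, -0.8665, -0.1855).
Qᵀb = (-0.5164, -4.0357, -1.6718).
Back-substitute: x_3 = -1.6718/4.6530 = -0.3593.
x_2 = (-4.0357 + 1.8119·(-0.3593))/6.4756 = -0.7237.
x_1 = (-0.5164 + 0.2582·(-0.7237) + 2.8402·(-0.3593))/3.8730 = -0.4451.

x = (-0.4451, -0.7237, -0.3593)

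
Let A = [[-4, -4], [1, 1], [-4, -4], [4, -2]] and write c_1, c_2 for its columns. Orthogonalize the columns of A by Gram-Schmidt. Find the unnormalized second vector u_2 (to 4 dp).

c_1 = (-4, 1, -4, 4); ‖c_1‖ = 7.0000, so e_1 = (-0.5714, 0.1429, -0.5714, 0.5714).
e_1·c_2 = (-0.5714)·(-4) + 0.1429·1 + (-0.5714)·(-4) + 0.5714·(-2) = 3.5714.
u_2 = c_2 − 3.5714·e_1 = (-1.9592, 0.4898, -1.9592, -4.0408).

u_2 = (-1.9592, 0.4898, -1.9592, -4.0408)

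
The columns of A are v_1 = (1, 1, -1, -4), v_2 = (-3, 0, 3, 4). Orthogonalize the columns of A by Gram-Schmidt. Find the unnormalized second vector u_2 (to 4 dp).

u_2 = (-1.8421, 1.1579, 1.8421, -0.6316)

q_1 = v_1/‖v_1‖ = (1, 1, -1, -4)/4.3589 = (0.2294, 0.2294, -0.2294, -0.9177).
r_{12} = q_1·v_2 = -5.0471.
u_2 = v_2 + 5.0471·q_1 = (-1.8421, 1.1579, 1.8421, -0.6316).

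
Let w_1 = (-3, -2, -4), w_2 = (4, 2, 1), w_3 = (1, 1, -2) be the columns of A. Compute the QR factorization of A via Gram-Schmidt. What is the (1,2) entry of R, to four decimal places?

r_{12} = -3.7139

w_1 = (-3, -2, -4); ‖w_1‖ = 5.3852, so e_1 = (-0.5571, -0.3714, -0.7428).
r_{12} = e_1·w_2 = -3.7139.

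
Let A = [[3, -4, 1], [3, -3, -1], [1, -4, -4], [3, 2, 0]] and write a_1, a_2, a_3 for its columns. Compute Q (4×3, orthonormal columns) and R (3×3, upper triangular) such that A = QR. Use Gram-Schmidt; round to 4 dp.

q_1 = a_1/‖a_1‖ = (3, 3, 1, 3)/5.2915 = (0.5669, 0.5669, 0.1890, 0.5669).
r_{12} = q_1·a_2 = -3.5907.
u_2 = a_2 + 3.5907·q_1 = (-1.9643, -0.9643, -3.3214, 4.0357).
‖u_2‖ = 5.6663, so q_2 = (-0.3467, -0.1702, -0.5862, 0.7122).
r_{13} = q_1·a_3 = -0.7559; r_{23} = q_2·a_3 = 2.1682.
u_3 = a_3 + 0.7559·q_1 − 2.1682·q_2 = (2.1802, -0.2024, -2.5862, -1.1157).
‖u_3‖ = 3.5676, so q_3 = (0.6111, -0.0567, -0.7249, -0.3127).

Q = [[0.5669, -0.3467, 0.6111], [0.5669, -0.1702, -0.0567], [0.1890, -0.5862, -0.7249], [0.5669, 0.7122, -0.3127]], R = [[5.2915, -3.5907, -0.7559], [0.0000, 5.6663, 2.1682], [0.0000, 0.0000, 3.5676]]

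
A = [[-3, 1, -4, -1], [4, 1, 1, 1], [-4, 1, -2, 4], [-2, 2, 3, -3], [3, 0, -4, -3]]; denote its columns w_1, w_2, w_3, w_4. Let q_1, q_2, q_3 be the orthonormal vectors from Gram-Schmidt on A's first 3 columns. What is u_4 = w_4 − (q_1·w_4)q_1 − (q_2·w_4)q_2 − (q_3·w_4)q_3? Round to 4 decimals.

w_1 = (-3, 4, -4, -2, 3); ‖w_1‖ = 7.3485, so q_1 = (-0.4082, 0.5443, -0.5443, -0.2722, 0.4082).
q_1·w_2 = (-0.4082)·1 + 0.5443·1 + (-0.5443)·1 + (-0.2722)·2 + 0.4082·0 = -0.9526.
u_2 = w_2 + 0.9526·q_1 = (0.6111, 1.5185, 0.4815, 1.7407, 0.3889).
‖u_2‖ = 2.4683, so q_2 = (0.2476, 0.6152, 0.1951, 0.7052, 0.1576).
q_1·w_3 = (-0.4082)·(-4) + 0.5443·1 + (-0.5443)·(-2) + (-0.2722)·3 + 0.4082·(-4) = 0.8165; q_2·w_3 = 0.2476·(-4) + 0.6152·1 + 0.1951·(-2) + 0.7052·3 + 0.1576·(-4) = 0.7202.
u_3 = w_3 − 0.8165·q_1 − 0.7202·q_2 = (-3.8450, 0.1125, -1.6960, 2.7143, -4.4468).
‖u_3‖ = 6.6944, so q_3 = (-0.5744, 0.0168, -0.2534, 0.4055, -0.6643).
q_1·w_4 = (-0.4082)·(-1) + 0.5443·1 + (-0.5443)·4 + (-0.2722)·(-3) + 0.4082·(-3) = -1.6330; q_2·w_4 = 0.2476·(-1) + 0.6152·1 + 0.1951·4 + 0.7052·(-3) + 0.1576·(-3) = -1.4405; q_3·w_4 = (-0.5744)·(-1) + 0.0168·1 + (-0.2534)·4 + 0.4055·(-3) + (-0.6643)·(-3) = 0.3542.
u_4 = w_4 + 1.6330·q_1 + 1.4405·q_2 − 0.3542·q_3 = (-1.1066, 2.7691, 3.4818, -2.5722, -1.8711).

u_4 = (-1.1066, 2.7691, 3.4818, -2.5722, -1.8711)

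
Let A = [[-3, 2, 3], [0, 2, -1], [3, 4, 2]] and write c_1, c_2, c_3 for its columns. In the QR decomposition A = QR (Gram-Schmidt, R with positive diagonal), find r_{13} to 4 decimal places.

e_1 = c_1/‖c_1‖ = (-3, 0, 3)/4.2426 = (-0.7071, 0.0000, 0.7071).
r_{13} = e_1·c_3 = -0.7071.

r_{13} = -0.7071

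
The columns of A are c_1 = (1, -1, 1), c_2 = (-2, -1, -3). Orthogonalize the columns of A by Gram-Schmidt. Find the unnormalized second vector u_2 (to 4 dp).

e_1 = c_1/‖c_1‖ = (1, -1, 1)/1.7321 = (0.5774, -0.5774, 0.5774).
r_{12} = e_1·c_2 = -2.3094.
u_2 = c_2 + 2.3094·e_1 = (-0.6667, -2.3333, -1.6667).

u_2 = (-0.6667, -2.3333, -1.6667)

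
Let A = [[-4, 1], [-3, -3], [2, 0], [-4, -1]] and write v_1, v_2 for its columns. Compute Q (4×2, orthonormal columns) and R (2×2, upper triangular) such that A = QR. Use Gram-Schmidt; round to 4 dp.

q_1 = v_1/‖v_1‖ = (-4, -3, 2, -4)/6.7082 = (-0.5963, -0.4472, 0.2981, -0.5963).
r_{12} = q_1·v_2 = 1.3416.
u_2 = v_2 − 1.3416·q_1 = (1.8000, -2.4000, -0.4000, -0.2000).
‖u_2‖ = 3.0332, so q_2 = (0.5934, -0.7913, -0.1319, -0.0659).

Q = [[-0.5963, 0.5934], [-0.4472, -0.7913], [0.2981, -0.1319], [-0.5963, -0.0659]], R = [[6.7082, 1.3416], [0.0000, 3.0332]]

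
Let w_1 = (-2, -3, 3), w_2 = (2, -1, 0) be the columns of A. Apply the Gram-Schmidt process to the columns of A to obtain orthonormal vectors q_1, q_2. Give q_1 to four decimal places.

q_1 = (-0.4264, -0.6396, 0.6396)

w_1 = (-2, -3, 3); ‖w_1‖ = 4.6904, so q_1 = (-0.4264, -0.6396, 0.6396).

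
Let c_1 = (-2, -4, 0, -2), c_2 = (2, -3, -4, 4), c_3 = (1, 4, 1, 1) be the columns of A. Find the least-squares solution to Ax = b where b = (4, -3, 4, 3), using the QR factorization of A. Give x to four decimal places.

c_1 = (-2, -4, 0, -2); ‖c_1‖ = 4.8990, so e_1 = (-0.4082, -0.8165, 0.0000, -0.4082).
e_1·c_2 = (-0.4082)·2 + (-0.8165)·(-3) + 0.0000·(-4) + (-0.4082)·4 = 0.0000.
u_2 = c_2 + 0.0000·e_1 = (2.0000, -3.0000, -4.0000, 4.0000).
‖u_2‖ = 6.7082, so e_2 = (0.2981, -0.4472, -0.5963, 0.5963).
e_1·c_3 = (-0.4082)·1 + (-0.8165)·4 + 0.0000·1 + (-0.4082)·1 = -4.0825; e_2·c_3 = 0.2981·1 + (-0.4472)·4 + (-0.5963)·1 + 0.5963·1 = -1.4907.
u_3 = c_3 + 4.0825·e_1 + 1.4907·e_2 = (-0.2222, 0.0000, 0.1111, 0.2222).
‖u_3‖ = 0.3333, so e_3 = (-0.6667, 0.0000, 0.3333, 0.6667).
Qᵀb = (-0.4082, 1.9379, 0.6667).
Back-substitute: x_3 = 0.6667/0.3333 = 2.0000.
x_2 = (1.9379 + 1.4907·2.0000)/6.7082 = 0.7333.
x_1 = (-0.4082 + 0.0000·0.7333 + 4.0825·2.0000)/4.8990 = 1.5833.

x = (1.5833, 0.7333, 2.0000)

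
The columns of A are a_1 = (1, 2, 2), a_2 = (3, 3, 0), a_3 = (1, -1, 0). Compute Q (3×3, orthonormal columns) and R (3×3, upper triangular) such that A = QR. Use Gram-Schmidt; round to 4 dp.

a_1 = (1, 2, 2); ‖a_1‖ = 3.0000, so q_1 = (0.3333, 0.6667, 0.6667).
q_1·a_2 = 0.3333·3 + 0.6667·3 + 0.6667·0 = 3.0000.
u_2 = a_2 − 3.0000·q_1 = (2.0000, 1.0000, -2.0000).
‖u_2‖ = 3.0000, so q_2 = (0.6667, 0.3333, -0.6667).
q_1·a_3 = 0.3333·1 + 0.6667·(-1) + 0.6667·0 = -0.3333; q_2·a_3 = 0.6667·1 + 0.3333·(-1) + (-0.6667)·0 = 0.3333.
u_3 = a_3 + 0.3333·q_1 − 0.3333·q_2 = (0.8889, -0.8889, 0.4444).
‖u_3‖ = 1.3333, so q_3 = (0.6667, -0.6667, 0.3333).

Q = [[0.3333, 0.6667, 0.6667], [0.6667, 0.3333, -0.6667], [0.6667, -0.6667, 0.3333]], R = [[3.0000, 3.0000, -0.3333], [0.0000, 3.0000, 0.3333], [0.0000, 0.0000, 1.3333]]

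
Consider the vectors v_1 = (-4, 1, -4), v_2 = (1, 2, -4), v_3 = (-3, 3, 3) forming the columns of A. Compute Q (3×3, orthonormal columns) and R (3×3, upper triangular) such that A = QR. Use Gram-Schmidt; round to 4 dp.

Q = [[-0.6963, 0.6950, -0.1794], [0.1741, 0.4060, 0.8971], [-0.6963, -0.5934, 0.4037]], R = [[5.7446, 2.4371, 0.5222], [0.0000, 3.8808, -2.6471], [0.0000, 0.0000, 4.4408]]

v_1 = (-4, 1, -4); ‖v_1‖ = 5.7446, so e_1 = (-0.6963, 0.1741, -0.6963).
e_1·v_2 = (-0.6963)·1 + 0.1741·2 + (-0.6963)·(-4) = 2.4371.
u_2 = v_2 − 2.4371·e_1 = (2.6970, 1.5758, -2.3030).
‖u_2‖ = 3.8808, so e_2 = (0.6950, 0.4060, -0.5934).
e_1·v_3 = (-0.6963)·(-3) + 0.1741·3 + (-0.6963)·3 = 0.5222; e_2·v_3 = 0.6950·(-3) + 0.4060·3 + (-0.5934)·3 = -2.6471.
u_3 = v_3 − 0.5222·e_1 + 2.6471·e_2 = (-0.7968, 3.9839, 1.7928).
‖u_3‖ = 4.4408, so e_3 = (-0.1794, 0.8971, 0.4037).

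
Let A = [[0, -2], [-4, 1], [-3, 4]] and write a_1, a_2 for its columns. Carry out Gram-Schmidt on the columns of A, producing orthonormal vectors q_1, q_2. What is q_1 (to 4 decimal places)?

q_1 = (0.0000, -0.8000, -0.6000)

q_1 = a_1/‖a_1‖ = (0, -4, -3)/5.0000 = (0.0000, -0.8000, -0.6000).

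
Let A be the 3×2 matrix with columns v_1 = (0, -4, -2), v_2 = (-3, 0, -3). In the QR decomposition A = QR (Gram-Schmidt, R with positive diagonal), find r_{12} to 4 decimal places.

r_{12} = 1.3416

q_1 = v_1/‖v_1‖ = (0, -4, -2)/4.4721 = (0.0000, -0.8944, -0.4472).
r_{12} = q_1·v_2 = 1.3416.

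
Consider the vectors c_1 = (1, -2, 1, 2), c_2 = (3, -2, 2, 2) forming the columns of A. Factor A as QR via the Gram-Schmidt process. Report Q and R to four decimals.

Q = [[0.3162, 0.8396], [-0.6325, 0.2963], [0.3162, 0.3457], [0.6325, -0.2963]], R = [[3.1623, 4.1110], [0.0000, 2.0248]]

e_1 = c_1/‖c_1‖ = (1, -2, 1, 2)/3.1623 = (0.3162, -0.6325, 0.3162, 0.6325).
r_{12} = e_1·c_2 = 4.1110.
u_2 = c_2 − 4.1110·e_1 = (1.7000, 0.6000, 0.7000, -0.6000).
‖u_2‖ = 2.0248, so e_2 = (0.8396, 0.2963, 0.3457, -0.2963).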